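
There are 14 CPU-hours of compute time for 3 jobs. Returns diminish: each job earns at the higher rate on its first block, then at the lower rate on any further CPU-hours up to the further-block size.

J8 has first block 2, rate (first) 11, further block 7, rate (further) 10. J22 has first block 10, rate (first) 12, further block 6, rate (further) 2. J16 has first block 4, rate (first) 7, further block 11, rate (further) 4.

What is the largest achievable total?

Order all 6 blocks by rate: J22/tier1 12 > J8/tier1 11 > J8/tier2 10 > J16/tier1 7 > J16/tier2 4 > J22/tier2 2.
Fill J22 tier1 block (10 at 12) ; 4 left.
J8/tier1 (11): +2 ; 2 left.
2 remain; put them into J8 tier2 at 10.
Total = 12×10 + 11×2 + 10×2 = 162.

162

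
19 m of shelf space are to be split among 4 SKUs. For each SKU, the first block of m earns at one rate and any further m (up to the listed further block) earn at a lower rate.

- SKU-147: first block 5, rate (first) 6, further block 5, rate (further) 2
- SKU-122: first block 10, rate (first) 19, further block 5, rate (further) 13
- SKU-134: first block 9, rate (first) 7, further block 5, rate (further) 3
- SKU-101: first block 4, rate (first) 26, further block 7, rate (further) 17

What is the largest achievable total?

Order all 8 blocks by rate: SKU-101/first 26 > SKU-122/first 19 > SKU-101/second 17 > SKU-122/second 13 > SKU-134/first 7 > SKU-147/first 6 > SKU-134/second 3 > SKU-147/second 2.
Fill SKU-101 first block (4 at 26) ; 15 left.
SKU-122/first (19): +10 ; 5 left.
SKU-101 second at 17: only 5 left, fill 5.
Total = 26×4 + 19×10 + 17×5 = 379.

379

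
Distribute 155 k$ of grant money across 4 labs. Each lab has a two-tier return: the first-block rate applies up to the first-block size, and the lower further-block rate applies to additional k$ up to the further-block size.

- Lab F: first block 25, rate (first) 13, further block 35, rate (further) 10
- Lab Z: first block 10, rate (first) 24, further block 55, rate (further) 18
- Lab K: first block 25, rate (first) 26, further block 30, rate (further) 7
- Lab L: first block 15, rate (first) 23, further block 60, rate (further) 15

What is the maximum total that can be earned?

2975

Rank every tier by rate: Lab K/first 26 > Lab Z/first 24 > Lab L/first 23 > Lab Z/second 18 > Lab L/second 15 > Lab F/first 13 > Lab F/second 10 > Lab K/second 7.
Lab K/first (26): +25 → 130 left.
Lab Z/first (24): +10 → 120 left.
Fill Lab L first block (15 at 23) → 105 left.
Fill Lab Z second block (55 at 18) → 50 left.
Lab L/second: +50 of 60 at 15; pool empty.
Total = 26×25 + 24×10 + 23×15 + 18×55 + 15×50 = 2975.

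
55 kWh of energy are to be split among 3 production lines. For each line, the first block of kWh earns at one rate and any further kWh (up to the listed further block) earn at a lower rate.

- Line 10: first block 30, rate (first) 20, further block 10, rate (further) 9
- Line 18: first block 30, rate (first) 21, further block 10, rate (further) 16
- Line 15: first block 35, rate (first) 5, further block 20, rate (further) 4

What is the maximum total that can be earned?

1130

Rank every tier by rate: Line 18/T1 21 > Line 10/T1 20 > Line 18/T2 16 > Line 10/T2 9 > Line 15/T1 5 > Line 15/T2 4.
Line 18/T1 (21): +30 → 25 left.
Line 10/T1: +25 of 30 at 20; pool empty.
Total = 21×30 + 20×25 = 1130.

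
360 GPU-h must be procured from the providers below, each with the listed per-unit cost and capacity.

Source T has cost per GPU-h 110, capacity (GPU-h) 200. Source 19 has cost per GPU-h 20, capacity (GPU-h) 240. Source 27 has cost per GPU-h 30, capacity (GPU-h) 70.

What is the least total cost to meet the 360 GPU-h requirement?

12400

Use providers in increasing cost order.
Take 240 from Source 19 at 20 ; need 120 more.
Take 70 from Source 27 at 30 ; need 50 more.
Take 50 from Source T at 110 to finish.
Cost = 240×20 + 70×30 + 50×110 = 12400.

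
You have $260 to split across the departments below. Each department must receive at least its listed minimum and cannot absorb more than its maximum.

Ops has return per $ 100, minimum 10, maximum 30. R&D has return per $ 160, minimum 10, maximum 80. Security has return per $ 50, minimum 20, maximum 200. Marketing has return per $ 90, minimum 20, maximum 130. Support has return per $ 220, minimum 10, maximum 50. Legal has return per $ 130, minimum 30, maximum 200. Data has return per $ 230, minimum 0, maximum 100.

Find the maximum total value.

46500

Meeting every minimum uses 10+10+20+20+10+30+0 = 100 $, leaving 160.
Highest return per $ first: Data 230 > Support 220 > R&D 160 > Legal 130 > Ops 100 > Marketing 90 > Security 50.
Data takes 100 more to reach its cap of 100 → 60 left.
Support: +40 to 50 (cap) → 20 left.
Only 20 left; R&D takes them to reach 30.
Total = 100×10 + 160×30 + 50×20 + 90×20 + 220×50 + 130×30 + 230×100 = 46500.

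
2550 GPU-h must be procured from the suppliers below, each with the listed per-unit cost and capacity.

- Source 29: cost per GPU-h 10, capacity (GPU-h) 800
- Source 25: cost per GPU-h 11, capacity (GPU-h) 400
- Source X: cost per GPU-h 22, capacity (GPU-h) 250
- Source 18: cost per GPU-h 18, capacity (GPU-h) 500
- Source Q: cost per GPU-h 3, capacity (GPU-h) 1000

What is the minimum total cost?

21700

Fill from the cheapest supplier first.
Source Q (3): use full 1000 ; 1550 GPU-h to go.
Source 29 (10): use full 800 ; 750 GPU-h to go.
Take 400 from Source 25 at 11 ; need 350 more.
Take 350 from Source 18 at 18 to finish.
Source X: unused.
Cost = 1000×3 + 800×10 + 400×11 + 350×18 = 21700.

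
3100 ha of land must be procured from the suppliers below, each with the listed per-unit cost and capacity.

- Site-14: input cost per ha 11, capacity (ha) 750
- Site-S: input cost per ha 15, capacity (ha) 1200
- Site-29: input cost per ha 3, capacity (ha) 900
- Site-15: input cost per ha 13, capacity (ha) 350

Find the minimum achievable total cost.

32000

Use suppliers in increasing cost order.
Take 900 from Site-29 at 3 → need 2200 more.
Site-14 (11): use full 750 → 1450 ha to go.
Take 350 from Site-15 at 13 → need 1100 more.
Take 1100 from Site-S at 15 to finish.
Cost = 900×3 + 750×11 + 350×13 + 1100×15 = 32000.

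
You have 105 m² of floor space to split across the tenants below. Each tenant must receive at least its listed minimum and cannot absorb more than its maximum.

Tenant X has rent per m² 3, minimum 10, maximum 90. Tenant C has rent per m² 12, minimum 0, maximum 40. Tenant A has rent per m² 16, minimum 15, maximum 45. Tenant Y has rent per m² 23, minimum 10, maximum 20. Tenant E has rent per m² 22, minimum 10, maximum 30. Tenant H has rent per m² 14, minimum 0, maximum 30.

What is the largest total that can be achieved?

1870

Meeting every minimum uses 10+0+15+10+10+0 = 45 m², leaving 60.
Highest rent per m² first: Tenant Y 23 > Tenant E 22 > Tenant A 16 > Tenant H 14 > Tenant C 12 > Tenant X 3.
Tenant Y takes 10 more to reach its cap of 20 — 50 left.
Give Tenant E 20 more to hit its cap of 30 — 30 left.
Give Tenant A 30 more to hit its cap of 45 — 0 left.
Total = 3×10 + 16×45 + 23×20 + 22×30 = 1870.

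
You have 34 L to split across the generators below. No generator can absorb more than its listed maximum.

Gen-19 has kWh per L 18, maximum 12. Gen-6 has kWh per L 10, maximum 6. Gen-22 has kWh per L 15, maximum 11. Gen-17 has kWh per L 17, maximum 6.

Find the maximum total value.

533

Highest kWh per L first: Gen-19 18 > Gen-17 17 > Gen-22 15 > Gen-6 10.
Gen-19 takes 12 to reach its cap of 12 — 22 left.
Give Gen-17 6 to hit its cap of 6 — 16 left.
Gen-22 takes 11 to reach its cap of 11 — 5 left.
Gen-6: +5 (room for 6) → 5. Pool exhausted.
Total = 18×12 + 10×5 + 15×11 + 17×6 = 533.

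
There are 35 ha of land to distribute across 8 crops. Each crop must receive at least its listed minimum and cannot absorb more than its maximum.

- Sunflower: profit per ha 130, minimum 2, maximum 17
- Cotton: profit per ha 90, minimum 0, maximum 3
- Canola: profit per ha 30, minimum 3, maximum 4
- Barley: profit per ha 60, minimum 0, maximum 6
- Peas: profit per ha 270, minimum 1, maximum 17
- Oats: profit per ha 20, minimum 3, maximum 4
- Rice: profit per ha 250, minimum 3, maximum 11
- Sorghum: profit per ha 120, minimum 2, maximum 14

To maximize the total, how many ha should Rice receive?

Meeting every minimum uses 2+0+3+0+1+3+3+2 = 14 ha, leaving 21.
Rank by profit per ha: Peas 270 > Rice 250 > Sunflower 130 > Sorghum 120 > Cotton 90 > Barley 60 > Canola 30 > Oats 20.
Peas takes 16 more to reach its cap of 17 ; 5 left.
Only 5 left; Rice takes them to reach 8.

8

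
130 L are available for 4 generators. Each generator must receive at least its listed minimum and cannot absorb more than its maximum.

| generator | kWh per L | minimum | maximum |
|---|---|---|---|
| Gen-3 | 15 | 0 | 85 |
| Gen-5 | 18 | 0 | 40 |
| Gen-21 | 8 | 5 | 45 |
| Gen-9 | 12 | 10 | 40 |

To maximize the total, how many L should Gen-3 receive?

75

Meeting every minimum uses 0+0+5+10 = 15 L, leaving 115.
Highest kWh per L first: Gen-5 18 > Gen-3 15 > Gen-9 12 > Gen-21 8.
Gen-5: +40 to 40 (cap) ; 75 left.
Only 75 left; Gen-3 takes them to reach 75.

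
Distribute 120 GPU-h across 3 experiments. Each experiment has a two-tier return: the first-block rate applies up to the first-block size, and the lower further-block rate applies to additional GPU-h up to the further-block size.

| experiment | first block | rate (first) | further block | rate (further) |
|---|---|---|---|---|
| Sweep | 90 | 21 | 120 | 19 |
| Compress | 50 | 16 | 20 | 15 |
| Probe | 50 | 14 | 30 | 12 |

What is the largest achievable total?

2460

Treat each block as its own option and order by rate: Sweep/first 21 > Sweep/second 19 > Compress/first 16 > Compress/second 15 > Probe/first 14 > Probe/second 12.
Sweep/first (21): +90 → 30 left.
Sweep/second: +30 of 120 at 19; pool empty.
Total = 21×90 + 19×30 = 2460.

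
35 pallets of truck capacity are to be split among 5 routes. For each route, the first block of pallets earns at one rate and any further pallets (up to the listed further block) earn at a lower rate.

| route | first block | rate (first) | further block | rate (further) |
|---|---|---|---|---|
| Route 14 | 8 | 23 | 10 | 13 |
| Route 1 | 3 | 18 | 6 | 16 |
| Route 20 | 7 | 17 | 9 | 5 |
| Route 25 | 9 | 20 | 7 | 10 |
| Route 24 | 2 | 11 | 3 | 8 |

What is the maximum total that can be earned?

659

Rank every tier by rate: Route 14/T1 23 > Route 25/T1 20 > Route 1/T1 18 > Route 20/T1 17 > Route 1/T2 16 > Route 14/T2 13 > Route 24/T1 11 > Route 25/T2 10 > Route 24/T2 8 > Route 20/T2 5.
Route 14 T1 at 23: fill all 8 — 27 left.
Fill Route 25 T1 block (9 at 20) — 18 left.
Route 1/T1 (18): +3 — 15 left.
Route 20 T1 at 17: fill all 7 — 8 left.
Route 1/T2 (16): +6 — 2 left.
Route 14 T2 at 13: only 2 left, fill 2.
Total = 23×8 + 20×9 + 18×3 + 17×7 + 16×6 + 13×2 = 659.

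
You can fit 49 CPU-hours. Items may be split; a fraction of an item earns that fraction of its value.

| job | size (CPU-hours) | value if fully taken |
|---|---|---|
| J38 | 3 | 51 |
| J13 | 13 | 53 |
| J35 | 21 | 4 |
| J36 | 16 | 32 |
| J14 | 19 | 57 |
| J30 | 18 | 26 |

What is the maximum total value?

Rank by value-to-size ratio: J38 51/3≈17, J13 53/13≈4.08, J14 57/19≈3, J36 32/16≈2, J30 26/18≈1.44, J35 4/21≈0.19.
J38: take in full, 3 CPU-hours for value 51 → 46 left.
All 13 CPU-hours of J13 fit (value 53) → 33 remain.
Take all of J14 (19 CPU-hours, value 57) → 14 CPU-hours left.
Fill the last 14 CPU-hours with part of J36: 14/16 of it earns 28.
Total value = 189.

189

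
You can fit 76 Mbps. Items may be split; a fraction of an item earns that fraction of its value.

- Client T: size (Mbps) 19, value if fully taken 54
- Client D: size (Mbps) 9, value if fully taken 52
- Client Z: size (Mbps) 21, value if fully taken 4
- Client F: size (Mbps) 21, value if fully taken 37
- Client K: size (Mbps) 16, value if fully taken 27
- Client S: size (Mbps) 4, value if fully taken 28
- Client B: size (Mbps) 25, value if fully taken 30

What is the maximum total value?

Best value per unit of size first: Client S 28/4≈7, Client D 52/9≈5.78, Client T 54/19≈2.84, Client F 37/21≈1.76, Client K 27/16≈1.69, Client B 30/25≈1.2, Client Z 4/21≈0.19.
All 4 Mbps of Client S fit (value 28) → 72 remain.
Client D: take in full, 9 Mbps for value 52 → 63 left.
All 19 Mbps of Client T fit (value 54) → 44 remain.
All 21 Mbps of Client F fit (value 37) → 23 remain.
Take all of Client K (16 Mbps, value 27) → 7 Mbps left.
7 Mbps left: a 7/25 share of Client B gives 30×7/25 = 8.4.
Total value = 206.4.

206.4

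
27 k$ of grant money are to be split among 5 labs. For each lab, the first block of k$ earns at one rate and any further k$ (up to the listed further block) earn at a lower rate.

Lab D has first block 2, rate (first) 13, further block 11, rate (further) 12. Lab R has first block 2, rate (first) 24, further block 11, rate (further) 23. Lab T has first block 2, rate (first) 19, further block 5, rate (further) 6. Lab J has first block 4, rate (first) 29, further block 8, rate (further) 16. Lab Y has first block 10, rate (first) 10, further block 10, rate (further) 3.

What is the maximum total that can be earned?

583

Rank every tier by rate: Lab J/tier1 29 > Lab R/tier1 24 > Lab R/tier2 23 > Lab T/tier1 19 > Lab J/tier2 16 > Lab D/tier1 13 > Lab D/tier2 12 > Lab Y/tier1 10 > Lab T/tier2 6 > Lab Y/tier2 3.
Fill Lab J tier1 block (4 at 29) — 23 left.
Lab R tier1 at 24: fill all 2 — 21 left.
Lab R tier2 at 23: fill all 11 — 10 left.
Lab T tier1 at 19: fill all 2 — 8 left.
Lab J tier2 at 16: fill all 8 — 0 left.
Total = 29×4 + 24×2 + 23×11 + 19×2 + 16×8 = 583.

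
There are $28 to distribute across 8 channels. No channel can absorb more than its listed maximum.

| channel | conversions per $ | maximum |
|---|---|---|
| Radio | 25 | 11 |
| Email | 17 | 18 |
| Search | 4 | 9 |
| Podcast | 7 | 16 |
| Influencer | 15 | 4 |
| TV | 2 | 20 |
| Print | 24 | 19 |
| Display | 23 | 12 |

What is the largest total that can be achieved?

Rank by conversions per $: Radio 25 > Print 24 > Display 23 > Email 17 > Influencer 15 > Podcast 7 > Search 4 > TV 2.
Radio takes 11 to reach its cap of 11 ; 17 left.
Only 17 left; Print takes them to reach 17.
Total = 25×11 + 24×17 = 683.

683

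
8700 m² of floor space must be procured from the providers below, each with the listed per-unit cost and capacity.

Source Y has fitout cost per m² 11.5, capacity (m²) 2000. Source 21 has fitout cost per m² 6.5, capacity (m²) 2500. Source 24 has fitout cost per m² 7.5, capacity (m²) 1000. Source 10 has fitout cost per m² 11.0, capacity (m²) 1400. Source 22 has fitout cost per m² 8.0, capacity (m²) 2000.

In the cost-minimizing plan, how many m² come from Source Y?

1800

Cheapest first:
Take 2500 from Source 21 at 6.5 — need 6200 more.
Source 24 at 7.5: take all 1000 m² — 5200 still needed.
Source 22 (8.0): use full 2000 — 3200 m² to go.
Source 10 (11.0): use full 1400 — 1800 m² to go.
Source Y (11.5): take the remaining 1800 — done.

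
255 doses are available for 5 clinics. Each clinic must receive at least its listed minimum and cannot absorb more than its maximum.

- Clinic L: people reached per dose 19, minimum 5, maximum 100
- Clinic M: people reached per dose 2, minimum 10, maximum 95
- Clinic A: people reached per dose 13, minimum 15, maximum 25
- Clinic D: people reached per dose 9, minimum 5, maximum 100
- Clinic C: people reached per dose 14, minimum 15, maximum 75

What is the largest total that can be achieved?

Meeting every minimum uses 5+10+15+5+15 = 50 doses, leaving 205.
Rank by people reached per dose: Clinic L 19 > Clinic C 14 > Clinic A 13 > Clinic D 9 > Clinic M 2.
Clinic L: +95 to 100 (cap) — 110 left.
Give Clinic C 60 more to hit its cap of 75 — 50 left.
Give Clinic A 10 more to hit its cap of 25 — 40 left.
Clinic D has room for 95 more but only 40 remain, so it gets 45.
Total = 19×100 + 2×10 + 13×25 + 9×45 + 14×75 = 3700.

3700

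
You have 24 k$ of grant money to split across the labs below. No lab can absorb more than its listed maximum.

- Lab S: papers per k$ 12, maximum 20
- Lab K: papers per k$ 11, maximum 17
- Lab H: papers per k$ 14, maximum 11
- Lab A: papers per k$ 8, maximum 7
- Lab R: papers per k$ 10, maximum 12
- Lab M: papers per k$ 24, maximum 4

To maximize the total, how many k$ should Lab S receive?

9

Highest papers per k$ first: Lab M 24 > Lab H 14 > Lab S 12 > Lab K 11 > Lab R 10 > Lab A 8.
Lab M takes 4 to reach its cap of 4 — 20 left.
Give Lab H 11 to hit its cap of 11 — 9 left.
Only 9 left; Lab S takes them to reach 9.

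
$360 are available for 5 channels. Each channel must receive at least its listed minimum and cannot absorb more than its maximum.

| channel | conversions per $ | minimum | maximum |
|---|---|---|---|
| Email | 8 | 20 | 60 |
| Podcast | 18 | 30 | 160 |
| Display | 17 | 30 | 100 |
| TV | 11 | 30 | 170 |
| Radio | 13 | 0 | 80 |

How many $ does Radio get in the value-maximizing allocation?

50

Meeting every minimum uses 20+30+30+30+0 = 110 $, leaving 250.
Rank by conversions per $: Podcast 18 > Display 17 > Radio 13 > TV 11 > Email 8.
Podcast: +130 to 160 (cap) — 120 left.
Display takes 70 more to reach its cap of 100 — 50 left.
Only 50 left; Radio takes them to reach 50.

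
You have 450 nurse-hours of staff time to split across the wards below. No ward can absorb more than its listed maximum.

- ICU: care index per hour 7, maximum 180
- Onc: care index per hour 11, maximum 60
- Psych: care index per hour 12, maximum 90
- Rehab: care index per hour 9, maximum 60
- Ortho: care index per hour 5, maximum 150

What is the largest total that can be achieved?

Highest care index per hour first: Psych 12 > Onc 11 > Rehab 9 > ICU 7 > Ortho 5.
Psych: +90 to 90 (cap) ; 360 left.
Onc takes 60 to reach its cap of 60 ; 300 left.
Rehab: +60 to 60 (cap) ; 240 left.
ICU: +180 to 180 (cap) ; 60 left.
Ortho: +60 (room for 150) → 60. Pool exhausted.
Total = 7×180 + 11×60 + 12×90 + 9×60 + 5×60 = 3840.

3840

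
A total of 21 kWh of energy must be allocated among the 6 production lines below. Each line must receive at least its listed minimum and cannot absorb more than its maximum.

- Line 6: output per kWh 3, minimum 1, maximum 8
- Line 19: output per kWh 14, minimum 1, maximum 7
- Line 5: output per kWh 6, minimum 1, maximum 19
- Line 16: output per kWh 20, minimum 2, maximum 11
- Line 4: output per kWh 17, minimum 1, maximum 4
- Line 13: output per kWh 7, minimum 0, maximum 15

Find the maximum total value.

Meeting every minimum uses 1+1+1+2+1+0 = 6 kWh, leaving 15.
Rank by output per kWh: Line 16 20 > Line 4 17 > Line 19 14 > Line 13 7 > Line 5 6 > Line 6 3.
Line 16: +9 to 11 (cap) → 6 left.
Line 4: +3 to 4 (cap) → 3 left.
Only 3 left; Line 19 takes them to reach 4.
Total = 3×1 + 14×4 + 6×1 + 20×11 + 17×4 = 353.

353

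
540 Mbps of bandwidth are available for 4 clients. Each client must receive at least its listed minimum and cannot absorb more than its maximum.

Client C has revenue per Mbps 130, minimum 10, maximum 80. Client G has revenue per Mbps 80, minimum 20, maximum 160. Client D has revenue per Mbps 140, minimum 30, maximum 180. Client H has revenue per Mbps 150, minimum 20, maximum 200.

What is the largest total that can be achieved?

72000

Meeting every minimum uses 10+20+30+20 = 80 Mbps, leaving 460.
Order the clients by revenue per Mbps: Client H 150 > Client D 140 > Client C 130 > Client G 80.
Give Client H 180 more to hit its cap of 200 ; 280 left.
Client D: +150 to 180 (cap) ; 130 left.
Client C takes 70 more to reach its cap of 80 ; 60 left.
Only 60 left; Client G takes them to reach 80.
Total = 130×80 + 80×80 + 140×180 + 150×200 = 72000.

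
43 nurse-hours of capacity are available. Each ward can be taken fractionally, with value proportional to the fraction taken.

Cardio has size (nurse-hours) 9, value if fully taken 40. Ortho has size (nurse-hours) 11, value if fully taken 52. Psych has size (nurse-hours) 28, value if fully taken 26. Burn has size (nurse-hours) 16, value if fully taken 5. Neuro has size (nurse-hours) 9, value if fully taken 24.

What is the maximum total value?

129

Sort by value density: Ortho 52/11≈4.73, Cardio 40/9≈4.44, Neuro 24/9≈2.67, Psych 26/28≈0.929, Burn 5/16≈0.312.
All 11 nurse-hours of Ortho fit (value 52) — 32 remain.
All 9 nurse-hours of Cardio fit (value 40) — 23 remain.
All 9 nurse-hours of Neuro fit (value 24) — 14 remain.
Only 14 nurse-hours remain; take 14/28 of Psych for value 26×14/28 = 13.
Total value = 129.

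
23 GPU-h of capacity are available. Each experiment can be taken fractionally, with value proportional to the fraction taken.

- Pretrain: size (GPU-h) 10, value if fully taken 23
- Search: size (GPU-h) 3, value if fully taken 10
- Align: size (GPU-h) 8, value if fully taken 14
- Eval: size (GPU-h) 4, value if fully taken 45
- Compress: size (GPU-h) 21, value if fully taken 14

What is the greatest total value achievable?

88.5

Sort by value density: Eval 45/4≈11.2, Search 10/3≈3.33, Pretrain 23/10≈2.3, Align 14/8≈1.75, Compress 14/21≈0.667.
All 4 GPU-h of Eval fit (value 45) ; 19 remain.
All 3 GPU-h of Search fit (value 10) ; 16 remain.
All 10 GPU-h of Pretrain fit (value 23) ; 6 remain.
Only 6 GPU-h remain; take 6/8 of Align for value 14×6/8 = 10.5.
Total value = 88.5.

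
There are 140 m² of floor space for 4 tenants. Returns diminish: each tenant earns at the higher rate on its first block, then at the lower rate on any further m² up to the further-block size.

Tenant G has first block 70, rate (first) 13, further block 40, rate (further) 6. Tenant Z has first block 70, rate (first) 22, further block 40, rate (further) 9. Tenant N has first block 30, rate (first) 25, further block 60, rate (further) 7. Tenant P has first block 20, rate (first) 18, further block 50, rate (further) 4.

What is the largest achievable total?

2910

Rank every tier by rate: Tenant N/T1 25 > Tenant Z/T1 22 > Tenant P/T1 18 > Tenant G/T1 13 > Tenant Z/T2 9 > Tenant N/T2 7 > Tenant G/T2 6 > Tenant P/T2 4.
Tenant N T1 at 25: fill all 30 — 110 left.
Tenant Z T1 at 22: fill all 70 — 40 left.
Tenant P T1 at 18: fill all 20 — 20 left.
Tenant G T1 at 13: only 20 left, fill 20.
Total = 25×30 + 22×70 + 18×20 + 13×20 = 2910.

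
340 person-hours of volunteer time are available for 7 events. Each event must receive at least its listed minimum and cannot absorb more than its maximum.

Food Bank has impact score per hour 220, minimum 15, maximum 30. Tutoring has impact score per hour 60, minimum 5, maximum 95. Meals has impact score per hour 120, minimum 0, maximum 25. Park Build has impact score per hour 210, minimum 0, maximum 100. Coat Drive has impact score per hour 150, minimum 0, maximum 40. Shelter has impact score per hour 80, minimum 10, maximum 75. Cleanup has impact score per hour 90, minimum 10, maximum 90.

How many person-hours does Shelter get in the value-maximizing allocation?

Meeting every minimum uses 15+5+0+0+0+10+10 = 40 person-hours, leaving 300.
Order the events by impact score per hour: Food Bank 220 > Park Build 210 > Coat Drive 150 > Meals 120 > Cleanup 90 > Shelter 80 > Tutoring 60.
Food Bank: +15 to 30 (cap) ; 285 left.
Park Build: +100 to 100 (cap) ; 185 left.
Give Coat Drive 40 more to hit its cap of 40 ; 145 left.
Give Meals 25 more to hit its cap of 25 ; 120 left.
Cleanup takes 80 more to reach its cap of 90 ; 40 left.
Only 40 left; Shelter takes them to reach 50.

50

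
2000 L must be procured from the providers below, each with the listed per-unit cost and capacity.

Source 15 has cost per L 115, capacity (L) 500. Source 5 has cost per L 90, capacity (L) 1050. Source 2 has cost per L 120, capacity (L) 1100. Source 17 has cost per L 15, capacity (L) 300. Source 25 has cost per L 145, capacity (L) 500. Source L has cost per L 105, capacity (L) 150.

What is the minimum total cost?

172250

Cheapest first:
Source 17 (15): use full 300 ; 1700 L to go.
Source 5 (90): use full 1050 ; 650 L to go.
Source L at 105: take all 150 L ; 500 still needed.
Take 500 from Source 15 at 115 ; need 0 more.
Source 2, Source 25: unused.
Cost = 300×15 + 1050×90 + 150×105 + 500×115 = 172250.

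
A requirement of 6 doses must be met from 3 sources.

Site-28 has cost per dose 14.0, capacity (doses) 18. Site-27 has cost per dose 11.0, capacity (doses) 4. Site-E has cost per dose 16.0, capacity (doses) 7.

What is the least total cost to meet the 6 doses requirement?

72

Use sources in increasing cost order.
Site-27 (11.0): use full 4 → 2 doses to go.
Site-28 at 14.0: take 2 of its 18 → requirement met.
Site-E: unused.
Cost = 4×11.0 + 2×14.0 = 72.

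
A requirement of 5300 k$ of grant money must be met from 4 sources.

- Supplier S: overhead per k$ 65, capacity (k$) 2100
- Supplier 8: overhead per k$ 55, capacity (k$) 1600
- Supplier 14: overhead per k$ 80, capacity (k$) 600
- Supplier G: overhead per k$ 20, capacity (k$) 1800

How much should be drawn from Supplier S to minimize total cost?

1900

Use sources in increasing cost order.
Supplier G (20): use full 1800 → 3500 k$ to go.
Take 1600 from Supplier 8 at 55 → need 1900 more.
Take 1900 from Supplier S at 65 to finish.
Supplier 14: unused.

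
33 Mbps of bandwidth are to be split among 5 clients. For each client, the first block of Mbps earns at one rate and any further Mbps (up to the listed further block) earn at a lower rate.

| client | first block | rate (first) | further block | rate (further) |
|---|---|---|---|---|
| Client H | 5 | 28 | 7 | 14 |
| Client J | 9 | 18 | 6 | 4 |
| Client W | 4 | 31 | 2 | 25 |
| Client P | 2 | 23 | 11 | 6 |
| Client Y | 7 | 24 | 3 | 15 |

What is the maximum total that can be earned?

749

Order all 10 blocks by rate: Client W/T1 31 > Client H/T1 28 > Client W/T2 25 > Client Y/T1 24 > Client P/T1 23 > Client J/T1 18 > Client Y/T2 15 > Client H/T2 14 > Client P/T2 6 > Client J/T2 4.
Client W T1 at 31: fill all 4 — 29 left.
Client H T1 at 28: fill all 5 — 24 left.
Client W/T2 (25): +2 — 22 left.
Client Y T1 at 24: fill all 7 — 15 left.
Client P T1 at 23: fill all 2 — 13 left.
Fill Client J T1 block (9 at 18) — 4 left.
Client Y/T2 (15): +3 — 1 left.
1 remain; put them into Client H T2 at 14.
Total = 31×4 + 28×5 + 25×2 + 24×7 + 23×2 + 18×9 + 15×3 + 14×1 = 749.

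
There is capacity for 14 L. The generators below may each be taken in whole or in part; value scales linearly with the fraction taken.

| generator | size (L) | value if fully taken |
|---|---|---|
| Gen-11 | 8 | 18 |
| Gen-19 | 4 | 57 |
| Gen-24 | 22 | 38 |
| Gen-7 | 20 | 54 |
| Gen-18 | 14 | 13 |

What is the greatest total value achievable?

84

Rank by value-to-size ratio: Gen-19 57/4≈14.2, Gen-7 54/20≈2.7, Gen-11 18/8≈2.25, Gen-24 38/22≈1.73, Gen-18 13/14≈0.929.
Take all of Gen-19 (4 L, value 57) — 10 L left.
Only 10 L remain; take 10/20 of Gen-7 for value 54×10/20 = 27.
Total value = 84.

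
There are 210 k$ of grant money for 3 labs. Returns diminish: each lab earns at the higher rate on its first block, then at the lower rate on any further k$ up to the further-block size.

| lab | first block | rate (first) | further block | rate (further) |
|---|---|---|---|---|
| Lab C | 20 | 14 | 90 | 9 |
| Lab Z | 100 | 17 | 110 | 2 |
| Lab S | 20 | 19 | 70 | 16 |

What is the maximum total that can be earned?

3480

Treat each block as its own option and order by rate: Lab S/tier1 19 > Lab Z/tier1 17 > Lab S/tier2 16 > Lab C/tier1 14 > Lab C/tier2 9 > Lab Z/tier2 2.
Lab S tier1 at 19: fill all 20 → 190 left.
Lab Z tier1 at 17: fill all 100 → 90 left.
Fill Lab S tier2 block (70 at 16) → 20 left.
Lab C tier1 at 14: fill all 20 → 0 left.
Total = 19×20 + 17×100 + 16×70 + 14×20 = 3480.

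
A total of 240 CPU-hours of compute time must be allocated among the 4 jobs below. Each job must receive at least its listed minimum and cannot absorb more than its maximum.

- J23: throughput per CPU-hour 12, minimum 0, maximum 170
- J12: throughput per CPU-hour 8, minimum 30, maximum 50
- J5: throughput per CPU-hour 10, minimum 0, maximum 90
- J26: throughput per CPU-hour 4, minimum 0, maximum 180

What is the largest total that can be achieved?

2680

Meeting every minimum uses 0+30+0+0 = 30 CPU-hours, leaving 210.
Rank by throughput per CPU-hour: J23 12 > J5 10 > J12 8 > J26 4.
J23 takes 170 more to reach its cap of 170 — 40 left.
J5 has room for 90 more but only 40 remain, so it gets 40.
Total = 12×170 + 8×30 + 10×40 = 2680.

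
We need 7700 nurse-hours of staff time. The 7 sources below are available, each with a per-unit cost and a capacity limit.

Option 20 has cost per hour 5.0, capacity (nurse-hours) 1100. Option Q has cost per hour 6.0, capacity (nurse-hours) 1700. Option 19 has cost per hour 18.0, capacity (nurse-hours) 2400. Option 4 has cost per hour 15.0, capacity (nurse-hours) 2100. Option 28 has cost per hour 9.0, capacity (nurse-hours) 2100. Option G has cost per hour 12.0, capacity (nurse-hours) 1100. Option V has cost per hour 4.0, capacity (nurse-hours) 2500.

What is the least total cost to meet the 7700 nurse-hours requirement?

Cheapest first:
Option V (4.0): use full 2500 — 5200 nurse-hours to go.
Take 1100 from Option 20 at 5.0 — need 4100 more.
Option Q at 6.0: take all 1700 nurse-hours — 2400 still needed.
Option 28 (9.0): use full 2100 — 300 nurse-hours to go.
Option G at 12.0: take 300 of its 1100 — requirement met.
Option 4, Option 19: unused.
Cost = 2500×4.0 + 1100×5.0 + 1700×6.0 + 2100×9.0 + 300×12.0 = 48200.

48200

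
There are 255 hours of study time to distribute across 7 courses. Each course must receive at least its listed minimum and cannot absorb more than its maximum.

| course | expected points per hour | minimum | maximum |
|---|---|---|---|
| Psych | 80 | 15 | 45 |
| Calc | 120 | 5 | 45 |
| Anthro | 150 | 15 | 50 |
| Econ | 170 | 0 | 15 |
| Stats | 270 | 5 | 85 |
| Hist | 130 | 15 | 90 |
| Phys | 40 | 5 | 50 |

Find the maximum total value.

45400

Meeting every minimum uses 15+5+15+0+5+15+5 = 60 hours, leaving 195.
Rank by expected points per hour: Stats 270 > Econ 170 > Anthro 150 > Hist 130 > Calc 120 > Psych 80 > Phys 40.
Stats: +80 to 85 (cap) ; 115 left.
Give Econ 15 more to hit its cap of 15 ; 100 left.
Anthro takes 35 more to reach its cap of 50 ; 65 left.
Hist: +65 (room for 75) → 80. Pool exhausted.
Total = 80×15 + 120×5 + 150×50 + 170×15 + 270×85 + 130×80 + 40×5 = 45400.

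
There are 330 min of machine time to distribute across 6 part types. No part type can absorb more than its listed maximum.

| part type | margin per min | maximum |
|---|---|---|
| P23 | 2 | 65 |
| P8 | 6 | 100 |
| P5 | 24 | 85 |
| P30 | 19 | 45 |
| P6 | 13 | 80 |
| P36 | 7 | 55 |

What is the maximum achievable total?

4710

Highest margin per min first: P5 24 > P30 19 > P6 13 > P36 7 > P8 6 > P23 2.
P5: +85 to 85 (cap) — 245 left.
Give P30 45 to hit its cap of 45 — 200 left.
Give P6 80 to hit its cap of 80 — 120 left.
P36 takes 55 to reach its cap of 55 — 65 left.
Only 65 left; P8 takes them to reach 65.
Total = 6×65 + 24×85 + 19×45 + 13×80 + 7×55 = 4710.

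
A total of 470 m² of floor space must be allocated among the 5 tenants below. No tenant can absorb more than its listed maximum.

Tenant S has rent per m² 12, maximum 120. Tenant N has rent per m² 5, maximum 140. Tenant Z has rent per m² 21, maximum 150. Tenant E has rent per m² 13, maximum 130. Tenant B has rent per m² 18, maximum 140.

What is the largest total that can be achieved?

Order the tenants by rent per m²: Tenant Z 21 > Tenant B 18 > Tenant E 13 > Tenant S 12 > Tenant N 5.
Tenant Z: +150 to 150 (cap) → 320 left.
Tenant B: +140 to 140 (cap) → 180 left.
Tenant E takes 130 to reach its cap of 130 → 50 left.
Tenant S has room for 120 but only 50 remain, so it gets 50.
Total = 12×50 + 21×150 + 13×130 + 18×140 = 7960.

7960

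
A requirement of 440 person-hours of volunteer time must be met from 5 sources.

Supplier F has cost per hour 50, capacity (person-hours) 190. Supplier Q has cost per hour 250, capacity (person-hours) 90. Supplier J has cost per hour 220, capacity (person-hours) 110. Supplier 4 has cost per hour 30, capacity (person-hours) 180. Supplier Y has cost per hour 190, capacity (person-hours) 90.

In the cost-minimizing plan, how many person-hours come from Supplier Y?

70

Fill from the cheapest source first.
Take 180 from Supplier 4 at 30 ; need 260 more.
Supplier F at 50: take all 190 person-hours ; 70 still needed.
Supplier Y at 190: take 70 of its 90 ; requirement met.
Supplier J, Supplier Q: unused.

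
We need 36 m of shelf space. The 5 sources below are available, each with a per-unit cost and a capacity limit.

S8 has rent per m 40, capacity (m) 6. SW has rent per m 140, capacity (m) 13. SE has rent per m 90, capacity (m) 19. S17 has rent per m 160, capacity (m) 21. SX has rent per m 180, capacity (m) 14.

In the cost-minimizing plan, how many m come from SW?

Cheapest first:
Take 6 from S8 at 40 ; need 30 more.
SE (90): use full 19 ; 11 m to go.
SW (140): take the remaining 11 ; done.
S17, SX: unused.

11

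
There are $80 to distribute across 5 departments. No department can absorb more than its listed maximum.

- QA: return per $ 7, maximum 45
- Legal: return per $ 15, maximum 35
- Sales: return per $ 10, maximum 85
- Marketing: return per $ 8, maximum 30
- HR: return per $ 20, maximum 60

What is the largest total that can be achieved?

1500

Order the departments by return per $: HR 20 > Legal 15 > Sales 10 > Marketing 8 > QA 7.
Give HR 60 to hit its cap of 60 — 20 left.
Legal has room for 35 but only 20 remain, so it gets 20.
Total = 15×20 + 20×60 = 1500.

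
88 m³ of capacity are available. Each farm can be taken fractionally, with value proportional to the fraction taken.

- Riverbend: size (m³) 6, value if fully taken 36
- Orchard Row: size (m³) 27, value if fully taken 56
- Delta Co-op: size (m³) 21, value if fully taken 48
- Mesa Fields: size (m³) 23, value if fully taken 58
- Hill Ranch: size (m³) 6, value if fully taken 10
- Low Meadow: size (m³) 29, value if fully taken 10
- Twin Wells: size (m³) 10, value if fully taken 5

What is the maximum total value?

210.5

Best value per unit of size first: Riverbend 36/6≈6, Mesa Fields 58/23≈2.52, Delta Co-op 48/21≈2.29, Orchard Row 56/27≈2.07, Hill Ranch 10/6≈1.67, Twin Wells 5/10≈0.5, Low Meadow 10/29≈0.345.
Riverbend: take in full, 6 m³ for value 36 ; 82 left.
Mesa Fields: take in full, 23 m³ for value 58 ; 59 left.
Take all of Delta Co-op (21 m³, value 48) ; 38 m³ left.
Take all of Orchard Row (27 m³, value 56) ; 11 m³ left.
All 6 m³ of Hill Ranch fit (value 10) ; 5 remain.
Fill the last 5 m³ with part of Twin Wells: 5/10 of it earns 2.5.
Total value = 210.5.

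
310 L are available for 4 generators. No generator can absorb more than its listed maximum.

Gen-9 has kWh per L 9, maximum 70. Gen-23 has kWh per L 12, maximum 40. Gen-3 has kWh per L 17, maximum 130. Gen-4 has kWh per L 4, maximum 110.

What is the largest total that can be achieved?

3600

Rank by kWh per L: Gen-3 17 > Gen-23 12 > Gen-9 9 > Gen-4 4.
Give Gen-3 130 to hit its cap of 130 → 180 left.
Gen-23 takes 40 to reach its cap of 40 → 140 left.
Gen-9: +70 to 70 (cap) → 70 left.
Only 70 left; Gen-4 takes them to reach 70.
Total = 9×70 + 12×40 + 17×130 + 4×70 = 3600.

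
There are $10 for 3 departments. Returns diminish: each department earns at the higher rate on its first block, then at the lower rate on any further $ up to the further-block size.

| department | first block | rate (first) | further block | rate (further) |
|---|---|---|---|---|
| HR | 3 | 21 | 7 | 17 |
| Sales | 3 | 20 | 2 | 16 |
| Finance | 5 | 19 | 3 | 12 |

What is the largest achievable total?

Rank every tier by rate: HR/T1 21 > Sales/T1 20 > Finance/T1 19 > HR/T2 17 > Sales/T2 16 > Finance/T2 12.
HR T1 at 21: fill all 3 ; 7 left.
Fill Sales T1 block (3 at 20) ; 4 left.
Finance T1 at 19: only 4 left, fill 4.
Total = 21×3 + 20×3 + 19×4 = 199.

199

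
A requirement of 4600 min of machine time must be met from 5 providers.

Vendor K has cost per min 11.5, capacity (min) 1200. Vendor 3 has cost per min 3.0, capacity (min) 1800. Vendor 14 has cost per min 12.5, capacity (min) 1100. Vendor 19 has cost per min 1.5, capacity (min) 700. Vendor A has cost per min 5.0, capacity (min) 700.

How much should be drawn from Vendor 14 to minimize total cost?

200

Cheapest first:
Take 700 from Vendor 19 at 1.5 ; need 3900 more.
Vendor 3 at 3.0: take all 1800 min ; 2100 still needed.
Take 700 from Vendor A at 5.0 ; need 1400 more.
Vendor K (11.5): use full 1200 ; 200 min to go.
Vendor 14 (12.5): take the remaining 200 ; done.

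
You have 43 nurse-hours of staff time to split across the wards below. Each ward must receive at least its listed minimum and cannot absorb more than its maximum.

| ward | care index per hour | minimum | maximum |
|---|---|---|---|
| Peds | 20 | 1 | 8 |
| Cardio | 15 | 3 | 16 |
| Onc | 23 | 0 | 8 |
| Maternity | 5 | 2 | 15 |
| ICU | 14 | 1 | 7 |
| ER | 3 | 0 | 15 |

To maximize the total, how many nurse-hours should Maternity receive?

Meeting every minimum uses 1+3+0+2+1+0 = 7 nurse-hours, leaving 36.
Highest care index per hour first: Onc 23 > Peds 20 > Cardio 15 > ICU 14 > Maternity 5 > ER 3.
Give Onc 8 more to hit its cap of 8 — 28 left.
Peds takes 7 more to reach its cap of 8 — 21 left.
Give Cardio 13 more to hit its cap of 16 — 8 left.
ICU: +6 to 7 (cap) — 2 left.
Only 2 left; Maternity takes them to reach 4.

4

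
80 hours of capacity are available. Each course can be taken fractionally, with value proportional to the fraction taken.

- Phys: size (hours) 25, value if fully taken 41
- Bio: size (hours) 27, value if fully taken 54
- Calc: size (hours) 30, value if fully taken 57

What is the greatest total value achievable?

148.72

Rank by value-to-size ratio: Bio 54/27≈2, Calc 57/30≈1.9, Phys 41/25≈1.64.
Take all of Bio (27 hours, value 54) — 53 hours left.
All 30 hours of Calc fit (value 57) — 23 remain.
Fill the last 23 hours with part of Phys: 23/25 of it earns 37.72.
Total value = 148.72.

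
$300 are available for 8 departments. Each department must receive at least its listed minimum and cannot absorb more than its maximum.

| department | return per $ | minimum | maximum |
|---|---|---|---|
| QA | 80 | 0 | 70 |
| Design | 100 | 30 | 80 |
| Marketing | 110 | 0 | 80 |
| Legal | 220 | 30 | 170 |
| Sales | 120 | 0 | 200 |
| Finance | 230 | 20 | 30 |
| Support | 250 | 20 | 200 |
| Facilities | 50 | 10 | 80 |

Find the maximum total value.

Meeting every minimum uses 0+30+0+30+0+20+20+10 = 110 $, leaving 190.
Highest return per $ first: Support 250 > Finance 230 > Legal 220 > Sales 120 > Marketing 110 > Design 100 > QA 80 > Facilities 50.
Support takes 180 more to reach its cap of 200 ; 10 left.
Finance: +10 to 30 (cap) ; 0 left.
Total = 100×30 + 220×30 + 230×30 + 250×200 + 50×10 = 67000.

67000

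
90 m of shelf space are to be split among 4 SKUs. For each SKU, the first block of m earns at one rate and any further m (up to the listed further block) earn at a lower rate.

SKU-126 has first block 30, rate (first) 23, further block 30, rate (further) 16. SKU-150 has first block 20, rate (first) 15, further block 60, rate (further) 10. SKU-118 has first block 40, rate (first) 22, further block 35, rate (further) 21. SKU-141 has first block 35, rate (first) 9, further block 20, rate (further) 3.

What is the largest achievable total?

1990

Rank every tier by rate: SKU-126/tier1 23 > SKU-118/tier1 22 > SKU-118/tier2 21 > SKU-126/tier2 16 > SKU-150/tier1 15 > SKU-150/tier2 10 > SKU-141/tier1 9 > SKU-141/tier2 3.
SKU-126 tier1 at 23: fill all 30 — 60 left.
Fill SKU-118 tier1 block (40 at 22) — 20 left.
SKU-118 tier2 at 21: only 20 left, fill 20.
Total = 23×30 + 22×40 + 21×20 = 1990.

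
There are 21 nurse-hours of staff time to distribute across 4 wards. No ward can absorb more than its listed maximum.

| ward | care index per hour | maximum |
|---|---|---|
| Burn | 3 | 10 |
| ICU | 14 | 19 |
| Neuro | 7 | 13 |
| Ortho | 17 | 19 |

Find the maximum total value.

351

Rank by care index per hour: Ortho 17 > ICU 14 > Neuro 7 > Burn 3.
Give Ortho 19 to hit its cap of 19 — 2 left.
ICU: +2 (room for 19) → 2. Pool exhausted.
Total = 14×2 + 17×19 = 351.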